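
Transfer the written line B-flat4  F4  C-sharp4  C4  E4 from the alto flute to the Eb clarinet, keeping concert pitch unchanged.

D4 A3 E#3 E3 G#3

First find concert pitch: the alto flute sounds a perfect fourth below written, so B-flat4 F4 C-sharp4 C4 E4 sounds F4 C4 G#3 G3 B3.
Then write for Eb clarinet: it sounds a minor third above written, so the part must be a minor third below concert.
F4 → D4
C4 → A3
G#3 → E#3
G3 → E3
B3 → G#3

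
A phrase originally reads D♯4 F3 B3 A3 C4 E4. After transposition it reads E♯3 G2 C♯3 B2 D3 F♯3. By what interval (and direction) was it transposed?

down a minor seventh

Take the first pair: D#4 → E#3. D to E spans 7 letter names, so the interval is some kind of seventh.
E#3 to D#4 is 10 semitones, which makes it a minor seventh; the second version is lower, so the direction is down.
Checking another pair — E4 → F#3 — gives the same interval.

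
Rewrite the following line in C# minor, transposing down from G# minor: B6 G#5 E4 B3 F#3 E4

E6 C#5 A3 E3 B2 A3

From G# down to C# is a perfect fifth; apply that to each pitch.
B6 becomes E6
G#5 becomes C#5
E4 becomes A3
B3 becomes E3
F#3 becomes B2
E4 becomes A3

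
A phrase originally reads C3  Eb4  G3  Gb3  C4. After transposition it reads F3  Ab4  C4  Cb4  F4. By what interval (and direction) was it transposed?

up a perfect fourth

From C3 to F3 is 4 letter names — a fourth of some quality.
C3 to F3 is 5 semitones, which makes it a perfect fourth; the second version is higher, so the direction is up.
Checking another pair — C4 → F4 — gives the same interval.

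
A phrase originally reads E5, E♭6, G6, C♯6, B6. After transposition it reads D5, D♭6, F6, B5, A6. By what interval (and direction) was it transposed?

down a major second

Take the first pair: E5 → D5. E to D spans 2 letter names, so the interval is some kind of second.
D5 to E5 is 2 semitones, which makes it a major second; the second version is lower, so the direction is down.
Checking another pair — B6 → A6 — gives the same interval.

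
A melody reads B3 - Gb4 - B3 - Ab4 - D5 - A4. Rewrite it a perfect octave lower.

B3 → B2
Gb4 → Gb3
B3 → B2
Ab4 → Ab3
D5 → D4
A4 → A3

B2 Gb3 B2 Ab3 D4 A3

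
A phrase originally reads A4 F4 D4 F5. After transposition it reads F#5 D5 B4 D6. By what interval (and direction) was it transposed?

up a major sixth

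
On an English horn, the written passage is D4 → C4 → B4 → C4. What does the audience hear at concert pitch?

G3 F3 E4 F3

Written C4 on the English horn sounds as F3, a perfect fifth lower; apply that shift to every note.
D4 gives G3
C4 gives F3
B4 gives E4
C4 gives F3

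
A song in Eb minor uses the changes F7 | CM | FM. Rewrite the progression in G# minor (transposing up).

A#7 E#M A#M

Eb minor up to G# minor is an augmented third; each chord root moves by that interval while the quality stays the same.
F7: root F up an augmented third → A#, giving A#7.
CM: root C up an augmented third → E#, giving E#M.
FM: root F up an augmented third → A#, giving A#M.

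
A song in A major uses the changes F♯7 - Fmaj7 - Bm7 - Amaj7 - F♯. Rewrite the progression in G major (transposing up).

A major up to G major is a minor seventh; each chord root moves by that interval while the quality stays the same.
F♯7: root F♯ up a minor seventh → E, giving E7.
Fmaj7: root F up a minor seventh → Eb, giving Ebmaj7.
Bm7: root B up a minor seventh → A, giving Am7.
Amaj7: root A up a minor seventh → G, giving Gmaj7.
F♯: root F♯ up a minor seventh → E, giving E.

E7 Ebmaj7 Am7 Gmaj7 E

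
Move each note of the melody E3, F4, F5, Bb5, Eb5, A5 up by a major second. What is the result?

E3 gives F#3
F4 gives G4
F5 gives G5
Bb5 gives C6
Eb5 gives F5
A5 gives B5

F#3 G4 G5 C6 F5 B5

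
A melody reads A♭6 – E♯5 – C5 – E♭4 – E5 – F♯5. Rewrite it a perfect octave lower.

Ab5 E#4 C4 Eb3 E4 F#4

Ab6 → Ab5
E#5 → E#4
C5 → C4
Eb4 → Eb3
E5 → E4
F#5 → F#4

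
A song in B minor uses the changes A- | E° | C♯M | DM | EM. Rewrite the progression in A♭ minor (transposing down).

Gb- Db° BbM CbM DbM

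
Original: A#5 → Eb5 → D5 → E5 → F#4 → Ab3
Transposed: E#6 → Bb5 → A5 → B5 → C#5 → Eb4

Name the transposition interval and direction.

up a perfect fifth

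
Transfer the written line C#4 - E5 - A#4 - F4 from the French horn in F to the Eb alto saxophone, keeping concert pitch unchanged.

First find concert pitch: the French horn in F sounds a perfect fifth below written, so C#4 E5 A#4 F4 sounds F#3 A4 D#4 Bb3.
Then write for Eb alto saxophone: it sounds a major sixth below written, so the part must be a major sixth above concert.
F#3 → D#4
A4 → F#5
D#4 → B#4
Bb3 → G4

D#4 F#5 B#4 G4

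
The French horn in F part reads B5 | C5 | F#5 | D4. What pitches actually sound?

Written C4 on the French horn in F sounds as F3, a perfect fifth lower; apply that shift to every note.
B5 becomes E5
C5 becomes F4
F#5 becomes B4
D4 becomes G3

E5 F4 B4 G3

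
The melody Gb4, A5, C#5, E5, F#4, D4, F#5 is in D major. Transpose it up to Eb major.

Abb4 Bb5 D5 F5 G4 Eb4 G5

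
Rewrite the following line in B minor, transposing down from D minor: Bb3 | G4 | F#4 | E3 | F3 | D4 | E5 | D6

From D down to B is a minor third; apply that to each pitch.
Bb3 to G3
G4 to E4
F#4 to D#4
E3 to C#3
F3 to D3
D4 to B3
E5 to C#5
D6 to B5

G3 E4 D#4 C#3 D3 B3 C#5 B5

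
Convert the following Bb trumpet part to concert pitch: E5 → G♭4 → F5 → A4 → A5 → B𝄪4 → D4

The Bb trumpet sounds a major second below written, so transpose each written note down a major second.
E5 -> D5
Gb4 -> Fb4
F5 -> Eb5
A4 -> G4
A5 -> G5
B##4 -> A##4
D4 -> C4

D5 Fb4 Eb5 G4 G5 A##4 C4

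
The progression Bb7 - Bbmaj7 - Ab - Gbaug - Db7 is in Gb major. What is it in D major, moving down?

F#7 F#maj7 E Daug A7

Gb major down to D major is a diminished fourth; each chord root moves by that interval while the quality stays the same.
Bb7: root Bb down a diminished fourth → F#, giving F#7.
Bbmaj7: root Bb down a diminished fourth → F#, giving F#maj7.
Ab: root Ab down a diminished fourth → E, giving E.
Gbaug: root Gb down a diminished fourth → D, giving Daug.
Db7: root Db down a diminished fourth → A, giving A7.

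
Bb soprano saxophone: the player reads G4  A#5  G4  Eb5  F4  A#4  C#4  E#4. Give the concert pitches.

The Bb soprano saxophone sounds a major second below written, so transpose each written note down a major second.
G4 -> F4
A#5 -> G#5
G4 -> F4
Eb5 -> Db5
F4 -> Eb4
A#4 -> G#4
C#4 -> B3
E#4 -> D#4

F4 G#5 F4 Db5 Eb4 G#4 B3 D#4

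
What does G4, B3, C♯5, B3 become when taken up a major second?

A4 C#4 D#5 C#4

G4 -> A4
B3 -> C#4
C#5 -> D#5
B3 -> C#4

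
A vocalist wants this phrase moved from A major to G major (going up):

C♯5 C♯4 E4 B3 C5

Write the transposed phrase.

B5 B4 D5 A4 Bb5

From A up to G is a minor seventh; apply that to each pitch.
C#5 gives B5
C#4 gives B4
E4 gives D5
B3 gives A4
C5 gives Bb5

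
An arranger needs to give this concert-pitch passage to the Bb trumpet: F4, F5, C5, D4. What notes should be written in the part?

The Bb trumpet sounds a major second below written, so the written part must be a major second above concert — transpose each note up.
F4 → G4
F5 → G5
C5 → D5
D4 → E4

G4 G5 D5 E4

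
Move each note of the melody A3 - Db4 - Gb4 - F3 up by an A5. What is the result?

E#4 A4 D5 C#4

A3 gives E#4
Db4 gives A4
Gb4 gives D5
F3 gives C#4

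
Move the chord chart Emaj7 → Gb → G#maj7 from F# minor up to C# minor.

Bmaj7 Db D#maj7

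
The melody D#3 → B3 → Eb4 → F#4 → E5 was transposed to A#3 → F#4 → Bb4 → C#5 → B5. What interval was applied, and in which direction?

Take the first pair: D#3 → A#3. D to A spans 5 letter names, so the interval is some kind of fifth.
D#3 to A#3 is 7 semitones, which makes it a perfect fifth; the second version is higher, so the direction is up.
Checking another pair — E5 → B5 — gives the same interval.

up a perfect fifth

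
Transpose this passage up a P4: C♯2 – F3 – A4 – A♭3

F#2 Bb3 D5 Db4

C#2 up a perfect fourth is F#2.
A perfect fourth up from F3 gives Bb3.
A4: a fourth up reaches D, and 5 semitones makes it D5.
Ab3 up a perfect fourth is Db4.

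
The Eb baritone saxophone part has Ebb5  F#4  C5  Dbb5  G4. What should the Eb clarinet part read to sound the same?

First find concert pitch: the Eb baritone saxophone sounds a major thirteenth below written, so Ebb5 F#4 C5 Dbb5 G4 sounds Gbb3 A2 Eb3 Fbb3 Bb2.
Then write for Eb clarinet: it sounds a minor third above written, so the part must be a minor third below concert.
Gbb3 → Ebb3
A2 → F#2
Eb3 → C3
Fbb3 → Dbb3
Bb2 → G2

Ebb3 F#2 C3 Dbb3 G2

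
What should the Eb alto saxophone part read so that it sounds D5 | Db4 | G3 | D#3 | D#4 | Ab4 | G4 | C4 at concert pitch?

B5 Bb4 E4 B#3 B#4 F5 E5 A4

The Eb alto saxophone sounds a major sixth below written, so the written part must be a major sixth above concert — transpose each note up.
D5 to B5
Db4 to Bb4
G3 to E4
D#3 to B#3
D#4 to B#4
Ab4 to F5
G4 to E5
C4 to A4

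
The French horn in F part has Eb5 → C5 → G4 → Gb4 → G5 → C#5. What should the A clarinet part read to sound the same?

Cb5 Ab4 Eb4 Ebb4 Eb5 A4

First find concert pitch: the French horn in F sounds a perfect fifth below written, so Eb5 C5 G4 Gb4 G5 C#5 sounds Ab4 F4 C4 Cb4 C5 F#4.
Then write for A clarinet: it sounds a minor third below written, so the part must be a minor third above concert.
Ab4 → Cb5
F4 → Ab4
C4 → Eb4
Cb4 → Ebb4
C5 → Eb5
F#4 → A4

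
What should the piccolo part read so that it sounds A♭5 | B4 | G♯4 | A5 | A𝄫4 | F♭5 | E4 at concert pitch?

Ab4 B3 G#3 A4 Abb3 Fb4 E3

Written C4 sounds as C5 on the piccolo, so concert pitches are written a perfect octave down.
Ab5 to Ab4
B4 to B3
G#4 to G#3
A5 to A4
Abb4 to Abb3
Fb5 to Fb4
E4 to E3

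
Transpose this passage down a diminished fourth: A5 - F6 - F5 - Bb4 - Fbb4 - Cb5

A5 → E#5
F6 → C#6
F5 → C#5
Bb4 → F#4
Fbb4 → Cb4
Cb5 → G4

E#5 C#6 C#5 F#4 Cb4 G4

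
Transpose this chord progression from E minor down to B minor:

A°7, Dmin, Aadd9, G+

E minor down to B minor is a perfect fourth; each chord root moves by that interval while the quality stays the same.
A°7: root A down a perfect fourth → E, giving E°7.
Dmin: root D down a perfect fourth → A, giving Amin.
Aadd9: root A down a perfect fourth → E, giving Eadd9.
G+: root G down a perfect fourth → D, giving D+.

E°7 Amin Eadd9 D+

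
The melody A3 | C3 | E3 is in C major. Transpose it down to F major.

D3 F2 A2

C major to F major down is a perfect fifth, so every note moves down by that interval.
A3 to D3
C3 to F2
E3 to A2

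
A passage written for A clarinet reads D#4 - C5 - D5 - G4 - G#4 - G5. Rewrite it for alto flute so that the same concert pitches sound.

First find concert pitch: the A clarinet sounds a minor third below written, so D#4 C5 D5 G4 G#4 G5 sounds B#3 A4 B4 E4 E#4 E5.
Then write for alto flute: it sounds a perfect fourth below written, so the part must be a perfect fourth above concert.
B#3 → E#4
A4 → D5
B4 → E5
E4 → A4
E#4 → A#4
E5 → A5

E#4 D5 E5 A4 A#4 A5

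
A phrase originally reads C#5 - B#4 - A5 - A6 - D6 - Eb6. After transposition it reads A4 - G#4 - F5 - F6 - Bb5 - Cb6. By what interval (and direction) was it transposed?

down a major third

From C#5 to A4 is 3 letter names — a third of some quality.
A4 to C#5 is 4 semitones, which makes it a major third; the second version is lower, so the direction is down.
Checking another pair — Eb6 → Cb6 — gives the same interval.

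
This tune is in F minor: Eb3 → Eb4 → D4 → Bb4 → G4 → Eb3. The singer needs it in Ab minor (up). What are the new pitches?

Gb3 Gb4 F4 Db5 Bb4 Gb3

F minor to Ab minor up is a minor third, so every note moves up by that interval.
Eb3 becomes Gb3
Eb4 becomes Gb4
D4 becomes F4
Bb4 becomes Db5
G4 becomes Bb4
Eb3 becomes Gb3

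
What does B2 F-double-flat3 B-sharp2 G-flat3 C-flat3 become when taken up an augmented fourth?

B2: a fourth up reaches E, and 6 semitones makes it E#3.
Fbb3: a fourth up reaches B, and 6 semitones makes it Bbb3.
B#2: a fourth up reaches E, and 6 semitones makes it E##3.
Gb3: a fourth up reaches C, and 6 semitones makes it C4.
Cb3 up an augmented fourth is F3.

E#3 Bbb3 E##3 C4 F3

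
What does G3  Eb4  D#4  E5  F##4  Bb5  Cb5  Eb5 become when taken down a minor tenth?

E2 C3 B#2 C#4 D##3 G4 Ab3 C4

G3 → E2
Eb4 → C3
D#4 → B#2
E5 → C#4
F##4 → D##3
Bb5 → G4
Cb5 → Ab3
Eb5 → C4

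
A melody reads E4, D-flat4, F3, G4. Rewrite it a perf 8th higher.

E4 → E5
Db4 → Db5
F3 → F4
G4 → G5

E5 Db5 F4 G5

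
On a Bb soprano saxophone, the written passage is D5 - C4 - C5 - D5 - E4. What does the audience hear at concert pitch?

C5 Bb3 Bb4 C5 D4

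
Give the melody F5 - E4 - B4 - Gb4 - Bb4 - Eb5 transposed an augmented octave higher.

F#6 E#5 B#5 G5 B5 E6

An augmented octave up from F5 gives F#6.
E4 up an augmented octave is E#5.
B4: an octave up reaches B, and 13 semitones makes it B#5.
An augmented octave up from Gb4 gives G5.
Bb4: an octave up reaches B, and 13 semitones makes it B5.
An augmented octave up from Eb5 gives E6.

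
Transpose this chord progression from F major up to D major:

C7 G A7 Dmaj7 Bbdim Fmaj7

A7 E F#7 Bmaj7 Gdim Dmaj7

F major up to D major is a major sixth; each chord root moves by that interval while the quality stays the same.
C7: root C up a major sixth → A, giving A7.
G: root G up a major sixth → E, giving E.
A7: root A up a major sixth → F#, giving F#7.
Dmaj7: root D up a major sixth → B, giving Bmaj7.
Bbdim: root Bb up a major sixth → G, giving Gdim.
Fmaj7: root F up a major sixth → D, giving Dmaj7.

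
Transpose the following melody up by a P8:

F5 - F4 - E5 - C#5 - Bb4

F6 F5 E6 C#6 Bb5

A perfect octave up from F5 gives F6.
F4 up a perfect octave is F5.
A perfect octave up from E5 gives E6.
A perfect octave up from C#5 gives C#6.
Bb4: an octave up reaches B, and 12 semitones makes it Bb5.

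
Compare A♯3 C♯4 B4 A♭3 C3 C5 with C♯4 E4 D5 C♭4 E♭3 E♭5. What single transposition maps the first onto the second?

up a minor third

Take the first pair: A#3 → C#4. A to C spans 3 letter names, so the interval is some kind of third.
A#3 to C#4 is 3 semitones, which makes it a minor third; the second version is higher, so the direction is up.
Checking another pair — C5 → Eb5 — gives the same interval.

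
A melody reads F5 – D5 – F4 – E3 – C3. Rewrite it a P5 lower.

F5 gives Bb4
D5 gives G4
F4 gives Bb3
E3 gives A2
C3 gives F2

Bb4 G4 Bb3 A2 F2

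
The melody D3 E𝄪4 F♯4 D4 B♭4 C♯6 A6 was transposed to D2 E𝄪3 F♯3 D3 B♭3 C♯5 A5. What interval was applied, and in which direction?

From D3 to D2 is 8 letter names — an octave of some quality.
D2 to D3 is 12 semitones, which makes it a perfect octave; the second version is lower, so the direction is down.
Checking another pair — A6 → A5 — gives the same interval.

down a perfect octave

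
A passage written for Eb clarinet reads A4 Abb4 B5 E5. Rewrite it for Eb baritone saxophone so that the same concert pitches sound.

First find concert pitch: the Eb clarinet sounds a minor third above written, so A4 Abb4 B5 E5 sounds C5 Cbb5 D6 G5.
Then write for Eb baritone saxophone: it sounds a major thirteenth below written, so the part must be a major thirteenth above concert.
C5 → A6
Cbb5 → Abb6
D6 → B7
G5 → E7

A6 Abb6 B7 E7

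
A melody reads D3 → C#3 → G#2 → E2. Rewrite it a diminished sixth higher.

Bbb3 Ab3 Eb3 Cb3

D3 to Bbb3
C#3 to Ab3
G#2 to Eb3
E2 to Cb3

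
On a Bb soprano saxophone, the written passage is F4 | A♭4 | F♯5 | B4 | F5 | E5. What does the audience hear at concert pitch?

The Bb soprano saxophone sounds a major second below written, so transpose each written note down a major second.
F4 → Eb4
Ab4 → Gb4
F#5 → E5
B4 → A4
F5 → Eb5
E5 → D5

Eb4 Gb4 E5 A4 Eb5 D5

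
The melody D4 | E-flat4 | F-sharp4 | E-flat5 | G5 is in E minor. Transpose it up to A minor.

G4 Ab4 B4 Ab5 C6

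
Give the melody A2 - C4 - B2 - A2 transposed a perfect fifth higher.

E3 G4 F#3 E3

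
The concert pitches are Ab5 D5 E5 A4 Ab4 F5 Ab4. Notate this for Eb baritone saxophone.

F7 B6 C#7 F#6 F6 D7 F6

The Eb baritone saxophone sounds a major thirteenth below written, so the written part must be a major thirteenth above concert — transpose each note up.
Ab5 to F7
D5 to B6
E5 to C#7
A4 to F#6
Ab4 to F6
F5 to D7
Ab4 to F6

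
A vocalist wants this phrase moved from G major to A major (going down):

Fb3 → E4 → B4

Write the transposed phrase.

Gb2 F#3 C#4

G major to A major down is a minor seventh, so every note moves down by that interval.
Fb3 becomes Gb2
E4 becomes F#3
B4 becomes C#4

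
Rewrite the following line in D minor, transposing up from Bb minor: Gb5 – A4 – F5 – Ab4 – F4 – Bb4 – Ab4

Bb minor to D minor up is a major third, so every note moves up by that interval.
Gb5 to Bb5
A4 to C#5
F5 to A5
Ab4 to C5
F4 to A4
Bb4 to D5
Ab4 to C5

Bb5 C#5 A5 C5 A4 D5 C5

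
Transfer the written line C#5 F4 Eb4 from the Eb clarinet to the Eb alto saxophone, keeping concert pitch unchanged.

First find concert pitch: the Eb clarinet sounds a minor third above written, so C#5 F4 Eb4 sounds E5 Ab4 Gb4.
Then write for Eb alto saxophone: it sounds a major sixth below written, so the part must be a major sixth above concert.
E5 → C#6
Ab4 → F5
Gb4 → Eb5

C#6 F5 Eb5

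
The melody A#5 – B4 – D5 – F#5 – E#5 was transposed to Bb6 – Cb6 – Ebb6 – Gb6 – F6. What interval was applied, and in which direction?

Take the first pair: A#5 → Bb6. A to B spans 9 letter names, so the interval is some kind of ninth.
A#5 to Bb6 is 12 semitones, which makes it a diminished ninth; the second version is higher, so the direction is up.
Checking another pair — E#5 → F6 — gives the same interval.

up a diminished ninth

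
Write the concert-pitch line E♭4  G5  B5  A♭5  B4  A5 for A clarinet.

The A clarinet sounds a minor third below written, so the written part must be a minor third above concert — transpose each note up.
Eb4 to Gb4
G5 to Bb5
B5 to D6
Ab5 to Cb6
B4 to D5
A5 to C6

Gb4 Bb5 D6 Cb6 D5 C6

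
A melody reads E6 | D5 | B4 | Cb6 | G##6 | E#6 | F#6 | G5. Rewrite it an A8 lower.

Eb5 Db4 Bb3 Cbb5 G#5 E5 F5 Gb4

E6 → Eb5
D5 → Db4
B4 → Bb3
Cb6 → Cbb5
G##6 → G#5
E#6 → E5
F#6 → F5
G5 → Gb4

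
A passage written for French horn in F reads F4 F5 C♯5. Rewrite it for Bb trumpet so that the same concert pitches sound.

C4 C5 G#4

First find concert pitch: the French horn in F sounds a perfect fifth below written, so F4 F5 C♯5 sounds Bb3 Bb4 F#4.
Then write for Bb trumpet: it sounds a major second below written, so the part must be a major second above concert.
Bb3 → C4
Bb4 → C5
F#4 → G#4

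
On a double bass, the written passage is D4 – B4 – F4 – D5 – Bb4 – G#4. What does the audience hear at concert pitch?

The double bass sounds a perfect octave below written, so transpose each written note down a perfect octave.
D4 gives D3
B4 gives B3
F4 gives F3
D5 gives D4
Bb4 gives Bb3
G#4 gives G#3

D3 B3 F3 D4 Bb3 G#3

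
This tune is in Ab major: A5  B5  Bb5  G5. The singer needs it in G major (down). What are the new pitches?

G#5 A#5 A5 F#5

Ab major to G major down is a minor second, so every note moves down by that interval.
A5 → G#5
B5 → A#5
Bb5 → A5
G5 → F#5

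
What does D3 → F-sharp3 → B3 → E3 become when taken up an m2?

D3 gives Eb3
F#3 gives G3
B3 gives C4
E3 gives F3

Eb3 G3 C4 F3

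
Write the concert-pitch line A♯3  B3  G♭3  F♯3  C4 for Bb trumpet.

B#3 C#4 Ab3 G#3 D4

Written C4 sounds as Bb3 on the Bb trumpet, so concert pitches are written a major second up.
A#3 becomes B#3
B3 becomes C#4
Gb3 becomes Ab3
F#3 becomes G#3
C4 becomes D4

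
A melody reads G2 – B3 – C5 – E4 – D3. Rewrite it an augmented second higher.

A#2 C##4 D#5 F##4 E#3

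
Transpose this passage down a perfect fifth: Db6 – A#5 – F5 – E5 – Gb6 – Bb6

Db6 gives Gb5
A#5 gives D#5
F5 gives Bb4
E5 gives A4
Gb6 gives Cb6
Bb6 gives Eb6

Gb5 D#5 Bb4 A4 Cb6 Eb6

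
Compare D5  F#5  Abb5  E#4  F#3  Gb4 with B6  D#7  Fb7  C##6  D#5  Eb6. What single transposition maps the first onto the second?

up a major thirteenth

Take the first pair: D5 → B6. D to B spans 13 letter names, so the interval is some kind of thirteenth.
D5 to B6 is 21 semitones, which makes it a major thirteenth; the second version is higher, so the direction is up.
Checking another pair — Gb4 → Eb6 — gives the same interval.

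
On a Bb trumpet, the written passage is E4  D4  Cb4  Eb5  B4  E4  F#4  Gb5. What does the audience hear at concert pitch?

The Bb trumpet sounds a major second below written, so transpose each written note down a major second.
E4 to D4
D4 to C4
Cb4 to Bbb3
Eb5 to Db5
B4 to A4
E4 to D4
F#4 to E4
Gb5 to Fb5

D4 C4 Bbb3 Db5 A4 D4 E4 Fb5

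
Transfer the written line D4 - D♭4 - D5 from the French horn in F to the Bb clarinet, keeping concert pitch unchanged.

First find concert pitch: the French horn in F sounds a perfect fifth below written, so D4 D♭4 D5 sounds G3 Gb3 G4.
Then write for Bb clarinet: it sounds a major second below written, so the part must be a major second above concert.
G3 → A3
Gb3 → Ab3
G4 → A4

A3 Ab3 A4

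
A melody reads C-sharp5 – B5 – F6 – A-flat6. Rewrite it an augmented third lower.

Ab4 Gb5 Dbb6 Fbb6

An augmented third down from C#5 gives Ab4.
B5 down an augmented third is Gb5.
F6: a third down reaches D, and 5 semitones makes it Dbb6.
An augmented third down from Ab6 gives Fbb6.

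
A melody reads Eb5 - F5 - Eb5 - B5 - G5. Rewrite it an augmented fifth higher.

B5 C#6 B5 F##6 D#6

Eb5 up an augmented fifth is B5.
F5: a fifth up reaches C, and 8 semitones makes it C#6.
Eb5 up an augmented fifth is B5.
B5: a fifth up reaches F, and 8 semitones makes it F##6.
G5 up an augmented fifth is D#6.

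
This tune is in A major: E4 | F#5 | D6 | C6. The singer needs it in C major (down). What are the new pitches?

A major to C major down is a major sixth, so every note moves down by that interval.
E4 to G3
F#5 to A4
D6 to F5
C6 to Eb5

G3 A4 F5 Eb5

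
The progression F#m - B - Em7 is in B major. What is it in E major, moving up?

B major up to E major is a perfect fourth; each chord root moves by that interval while the quality stays the same.
F#m: root F# up a perfect fourth → B, giving Bm.
B: root B up a perfect fourth → E, giving E.
Em7: root E up a perfect fourth → A, giving Am7.

Bm E Am7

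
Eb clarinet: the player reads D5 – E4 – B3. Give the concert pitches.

Written C4 on the Eb clarinet sounds as Eb4, a minor third higher; apply that shift to every note.
D5 gives F5
E4 gives G4
B3 gives D4

F5 G4 D4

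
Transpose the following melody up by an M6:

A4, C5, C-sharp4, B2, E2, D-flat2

A4 up a major sixth is F#5.
C5: a sixth up reaches A, and 9 semitones makes it A5.
C#4: a sixth up reaches A, and 9 semitones makes it A#4.
B2: a sixth up reaches G, and 9 semitones makes it G#3.
E2: a sixth up reaches C, and 9 semitones makes it C#3.
A major sixth up from Db2 gives Bb2.

F#5 A5 A#4 G#3 C#3 Bb2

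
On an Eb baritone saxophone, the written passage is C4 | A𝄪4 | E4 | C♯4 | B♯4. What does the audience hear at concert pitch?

Eb2 C##3 G2 E2 D#3

The Eb baritone saxophone sounds a major thirteenth below written, so transpose each written note down a major thirteenth.
C4 becomes Eb2
A##4 becomes C##3
E4 becomes G2
C#4 becomes E2
B#4 becomes D#3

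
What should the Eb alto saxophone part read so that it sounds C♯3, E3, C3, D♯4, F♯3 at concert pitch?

Written C4 sounds as Eb3 on the Eb alto saxophone, so concert pitches are written a major sixth up.
C#3 to A#3
E3 to C#4
C3 to A3
D#4 to B#4
F#3 to D#4

A#3 C#4 A3 B#4 D#4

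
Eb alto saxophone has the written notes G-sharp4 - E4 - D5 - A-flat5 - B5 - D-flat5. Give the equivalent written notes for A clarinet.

D4 Bb3 Ab4 Ebb5 F5 Abb4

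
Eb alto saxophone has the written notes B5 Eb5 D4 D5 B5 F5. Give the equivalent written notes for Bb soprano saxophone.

First find concert pitch: the Eb alto saxophone sounds a major sixth below written, so B5 Eb5 D4 D5 B5 F5 sounds D5 Gb4 F3 F4 D5 Ab4.
Then write for Bb soprano saxophone: it sounds a major second below written, so the part must be a major second above concert.
D5 → E5
Gb4 → Ab4
F3 → G3
F4 → G4
D5 → E5
Ab4 → Bb4

E5 Ab4 G3 G4 E5 Bb4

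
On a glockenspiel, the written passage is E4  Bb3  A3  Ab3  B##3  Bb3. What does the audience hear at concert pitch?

The glockenspiel sounds a perfect fifteenth above written, so transpose each written note up a perfect fifteenth.
E4 gives E6
Bb3 gives Bb5
A3 gives A5
Ab3 gives Ab5
B##3 gives B##5
Bb3 gives Bb5

E6 Bb5 A5 Ab5 B##5 Bb5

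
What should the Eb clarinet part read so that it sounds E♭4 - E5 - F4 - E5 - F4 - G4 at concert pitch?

The Eb clarinet sounds a minor third above written, so the written part must be a minor third below concert — transpose each note down.
Eb4 → C4
E5 → C#5
F4 → D4
E5 → C#5
F4 → D4
G4 → E4

C4 C#5 D4 C#5 D4 E4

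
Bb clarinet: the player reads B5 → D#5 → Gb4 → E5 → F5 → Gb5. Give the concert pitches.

The Bb clarinet sounds a major second below written, so transpose each written note down a major second.
B5 to A5
D#5 to C#5
Gb4 to Fb4
E5 to D5
F5 to Eb5
Gb5 to Fb5

A5 C#5 Fb4 D5 Eb5 Fb5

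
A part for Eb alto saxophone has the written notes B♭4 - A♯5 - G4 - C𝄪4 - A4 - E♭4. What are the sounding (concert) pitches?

Db4 C#5 Bb3 E#3 C4 Gb3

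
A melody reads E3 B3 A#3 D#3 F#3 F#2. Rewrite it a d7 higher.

Db4 Ab4 G4 C4 Eb4 Eb3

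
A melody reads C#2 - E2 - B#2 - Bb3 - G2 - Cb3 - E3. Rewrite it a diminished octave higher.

C3 Eb3 B3 Bbb4 Gb3 Cbb4 Eb4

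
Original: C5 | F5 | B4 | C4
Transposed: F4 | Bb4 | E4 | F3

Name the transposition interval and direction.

Take the first pair: C5 → F4. C to F spans 5 letter names, so the interval is some kind of fifth.
F4 to C5 is 7 semitones, which makes it a perfect fifth; the second version is lower, so the direction is down.
Checking another pair — C4 → F3 — gives the same interval.

down a perfect fifth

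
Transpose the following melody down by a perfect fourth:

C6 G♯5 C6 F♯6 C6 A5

C6: a fourth down reaches G, and 5 semitones makes it G5.
G#5: a fourth down reaches D, and 5 semitones makes it D#5.
C6: a fourth down reaches G, and 5 semitones makes it G5.
F#6: a fourth down reaches C, and 5 semitones makes it C#6.
A perfect fourth down from C6 gives G5.
A5: a fourth down reaches E, and 5 semitones makes it E5.

G5 D#5 G5 C#6 G5 E5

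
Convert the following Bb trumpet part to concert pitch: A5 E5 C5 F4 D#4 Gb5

The Bb trumpet sounds a major second below written, so transpose each written note down a major second.
A5 → G5
E5 → D5
C5 → Bb4
F4 → Eb4
D#4 → C#4
Gb5 → Fb5

G5 D5 Bb4 Eb4 C#4 Fb5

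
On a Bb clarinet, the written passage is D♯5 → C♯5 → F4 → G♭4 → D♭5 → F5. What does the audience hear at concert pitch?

C#5 B4 Eb4 Fb4 Cb5 Eb5

The Bb clarinet sounds a major second below written, so transpose each written note down a major second.
D#5 to C#5
C#5 to B4
F4 to Eb4
Gb4 to Fb4
Db5 to Cb5
F5 to Eb5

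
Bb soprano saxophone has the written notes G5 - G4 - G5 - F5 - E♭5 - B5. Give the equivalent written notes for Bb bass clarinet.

G6 G5 G6 F6 Eb6 B6

First find concert pitch: the Bb soprano saxophone sounds a major second below written, so G5 G4 G5 F5 E♭5 B5 sounds F5 F4 F5 Eb5 Db5 A5.
Then write for Bb bass clarinet: it sounds a major ninth below written, so the part must be a major ninth above concert.
F5 → G6
F4 → G5
F5 → G6
Eb5 → F6
Db5 → Eb6
A5 → B6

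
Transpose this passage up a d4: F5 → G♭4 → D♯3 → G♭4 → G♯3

Bbb5 Cbb5 G3 Cbb5 C4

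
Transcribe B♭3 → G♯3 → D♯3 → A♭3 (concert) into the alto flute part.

Eb4 C#4 G#3 Db4

Written C4 sounds as G3 on the alto flute, so concert pitches are written a perfect fourth up.
Bb3 gives Eb4
G#3 gives C#4
D#3 gives G#3
Ab3 gives Db4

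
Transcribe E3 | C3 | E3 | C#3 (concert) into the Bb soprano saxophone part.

F#3 D3 F#3 D#3

Written C4 sounds as Bb3 on the Bb soprano saxophone, so concert pitches are written a major second up.
E3 gives F#3
C3 gives D3
E3 gives F#3
C#3 gives D#3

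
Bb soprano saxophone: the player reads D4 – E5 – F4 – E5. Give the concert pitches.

C4 D5 Eb4 D5

Written C4 on the Bb soprano saxophone sounds as Bb3, a major second lower; apply that shift to every note.
D4 -> C4
E5 -> D5
F4 -> Eb4
E5 -> D5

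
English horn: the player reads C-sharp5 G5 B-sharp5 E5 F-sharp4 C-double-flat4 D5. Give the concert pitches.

Written C4 on the English horn sounds as F3, a perfect fifth lower; apply that shift to every note.
C#5 to F#4
G5 to C5
B#5 to E#5
E5 to A4
F#4 to B3
Cbb4 to Fbb3
D5 to G4

F#4 C5 E#5 A4 B3 Fbb3 G4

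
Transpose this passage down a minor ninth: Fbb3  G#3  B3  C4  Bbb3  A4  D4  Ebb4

Ebb2 F##2 A#2 B2 Ab2 G#3 C#3 Db3

Fbb3: a ninth down reaches E, and 13 semitones makes it Ebb2.
G#3 down a minor ninth is F##2.
B3: a ninth down reaches A, and 13 semitones makes it A#2.
C4 down a minor ninth is B2.
Bbb3 down a minor ninth is Ab2.
A minor ninth down from A4 gives G#3.
D4: a ninth down reaches C, and 13 semitones makes it C#3.
A minor ninth down from Ebb4 gives Db3.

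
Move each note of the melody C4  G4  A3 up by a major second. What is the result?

D4 A4 B3

C4 becomes D4
G4 becomes A4
A3 becomes B3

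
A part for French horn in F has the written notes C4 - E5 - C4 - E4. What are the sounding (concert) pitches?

F3 A4 F3 A3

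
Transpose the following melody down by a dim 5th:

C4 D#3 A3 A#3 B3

C4 to F#3
D#3 to G##2
A3 to D#3
A#3 to D##3
B3 to E#3

F#3 G##2 D#3 D##3 E#3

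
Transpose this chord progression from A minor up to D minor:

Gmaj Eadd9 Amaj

Cmaj Aadd9 Dmaj

A minor up to D minor is a perfect fourth; each chord root moves by that interval while the quality stays the same.
Gmaj: root G up a perfect fourth → C, giving Cmaj.
Eadd9: root E up a perfect fourth → A, giving Aadd9.
Amaj: root A up a perfect fourth → D, giving Dmaj.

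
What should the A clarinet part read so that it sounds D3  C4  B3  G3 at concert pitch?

F3 Eb4 D4 Bb3

Written C4 sounds as A3 on the A clarinet, so concert pitches are written a minor third up.
D3 gives F3
C4 gives Eb4
B3 gives D4
G3 gives Bb3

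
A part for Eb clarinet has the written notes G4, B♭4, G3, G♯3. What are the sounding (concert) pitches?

Bb4 Db5 Bb3 B3

The Eb clarinet sounds a minor third above written, so transpose each written note up a minor third.
G4 gives Bb4
Bb4 gives Db5
G3 gives Bb3
G#3 gives B3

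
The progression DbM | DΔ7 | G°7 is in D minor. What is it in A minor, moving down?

AbM AΔ7 D°7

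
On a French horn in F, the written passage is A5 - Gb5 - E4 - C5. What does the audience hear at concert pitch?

D5 Cb5 A3 F4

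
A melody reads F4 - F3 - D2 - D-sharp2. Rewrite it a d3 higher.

Abb4 Abb3 Fb2 F2

F4 gives Abb4
F3 gives Abb3
D2 gives Fb2
D#2 gives F2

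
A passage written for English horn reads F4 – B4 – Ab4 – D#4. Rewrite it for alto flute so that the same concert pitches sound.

Eb4 A4 Gb4 C#4

First find concert pitch: the English horn sounds a perfect fifth below written, so F4 B4 Ab4 D#4 sounds Bb3 E4 Db4 G#3.
Then write for alto flute: it sounds a perfect fourth below written, so the part must be a perfect fourth above concert.
Bb3 → Eb4
E4 → A4
Db4 → Gb4
G#3 → C#4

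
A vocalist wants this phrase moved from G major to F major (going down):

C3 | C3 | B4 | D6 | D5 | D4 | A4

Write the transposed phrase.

From G down to F is a major second; apply that to each pitch.
C3 gives Bb2
C3 gives Bb2
B4 gives A4
D6 gives C6
D5 gives C5
D4 gives C4
A4 gives G4

Bb2 Bb2 A4 C6 C5 C4 G4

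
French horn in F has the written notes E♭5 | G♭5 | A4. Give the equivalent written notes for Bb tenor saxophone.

First find concert pitch: the French horn in F sounds a perfect fifth below written, so E♭5 G♭5 A4 sounds Ab4 Cb5 D4.
Then write for Bb tenor saxophone: it sounds a major ninth below written, so the part must be a major ninth above concert.
Ab4 → Bb5
Cb5 → Db6
D4 → E5

Bb5 Db6 E5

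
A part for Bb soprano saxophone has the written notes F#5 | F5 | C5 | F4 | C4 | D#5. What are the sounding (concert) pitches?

The Bb soprano saxophone sounds a major second below written, so transpose each written note down a major second.
F#5 -> E5
F5 -> Eb5
C5 -> Bb4
F4 -> Eb4
C4 -> Bb3
D#5 -> C#5

E5 Eb5 Bb4 Eb4 Bb3 C#5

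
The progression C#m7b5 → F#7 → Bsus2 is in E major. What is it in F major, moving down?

Dm7b5 G7 Csus2

E major down to F major is a major seventh; each chord root moves by that interval while the quality stays the same.
C#m7b5: root C# down a major seventh → D, giving Dm7b5.
F#7: root F# down a major seventh → G, giving G7.
Bsus2: root B down a major seventh → C, giving Csus2.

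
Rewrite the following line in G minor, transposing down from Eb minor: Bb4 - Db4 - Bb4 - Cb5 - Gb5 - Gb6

D4 F3 D4 Eb4 Bb4 Bb5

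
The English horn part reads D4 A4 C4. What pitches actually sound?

G3 D4 F3

The English horn sounds a perfect fifth below written, so transpose each written note down a perfect fifth.
D4 gives G3
A4 gives D4
C4 gives F3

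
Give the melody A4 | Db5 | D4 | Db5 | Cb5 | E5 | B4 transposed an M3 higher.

A4 → C#5
Db5 → F5
D4 → F#4
Db5 → F5
Cb5 → Eb5
E5 → G#5
B4 → D#5

C#5 F5 F#4 F5 Eb5 G#5 D#5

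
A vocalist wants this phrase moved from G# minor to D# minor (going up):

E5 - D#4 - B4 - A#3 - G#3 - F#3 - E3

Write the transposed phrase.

B5 A#4 F#5 E#4 D#4 C#4 B3

From G# up to D# is a perfect fifth; apply that to each pitch.
E5 → B5
D#4 → A#4
B4 → F#5
A#3 → E#4
G#3 → D#4
F#3 → C#4
E3 → B3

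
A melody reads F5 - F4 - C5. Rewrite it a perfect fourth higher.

Bb5 Bb4 F5

F5 to Bb5
F4 to Bb4
C5 to F5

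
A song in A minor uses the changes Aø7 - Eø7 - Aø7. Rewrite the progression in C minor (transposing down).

Cø7 Gø7 Cø7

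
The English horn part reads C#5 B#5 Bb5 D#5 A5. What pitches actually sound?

F#4 E#5 Eb5 G#4 D5

The English horn sounds a perfect fifth below written, so transpose each written note down a perfect fifth.
C#5 becomes F#4
B#5 becomes E#5
Bb5 becomes Eb5
D#5 becomes G#4
A5 becomes D5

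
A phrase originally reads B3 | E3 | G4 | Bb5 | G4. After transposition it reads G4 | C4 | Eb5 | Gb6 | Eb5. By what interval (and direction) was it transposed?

From B3 to G4 is 6 letter names — a sixth of some quality.
B3 to G4 is 8 semitones, which makes it a minor sixth; the second version is higher, so the direction is up.
Checking another pair — G4 → Eb5 — gives the same interval.

up a minor sixth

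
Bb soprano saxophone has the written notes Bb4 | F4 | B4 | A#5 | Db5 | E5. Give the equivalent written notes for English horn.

Eb5 Bb4 E5 D#6 Gb5 A5

First find concert pitch: the Bb soprano saxophone sounds a major second below written, so Bb4 F4 B4 A#5 Db5 E5 sounds Ab4 Eb4 A4 G#5 Cb5 D5.
Then write for English horn: it sounds a perfect fifth below written, so the part must be a perfect fifth above concert.
Ab4 → Eb5
Eb4 → Bb4
A4 → E5
G#5 → D#6
Cb5 → Gb5
D5 → A5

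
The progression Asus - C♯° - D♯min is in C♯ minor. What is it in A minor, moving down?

Fsus A° Bmin

C♯ minor down to A minor is a major third; each chord root moves by that interval while the quality stays the same.
Asus: root A down a major third → F, giving Fsus.
C♯°: root C♯ down a major third → A, giving A°.
D♯min: root D♯ down a major third → B, giving Bmin.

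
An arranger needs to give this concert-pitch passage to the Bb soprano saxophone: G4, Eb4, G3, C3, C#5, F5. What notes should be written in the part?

Written C4 sounds as Bb3 on the Bb soprano saxophone, so concert pitches are written a major second up.
G4 -> A4
Eb4 -> F4
G3 -> A3
C3 -> D3
C#5 -> D#5
F5 -> G5

A4 F4 A3 D3 D#5 G5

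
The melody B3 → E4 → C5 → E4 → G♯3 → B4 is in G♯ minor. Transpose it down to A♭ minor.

Cb3 Fb3 Dbb4 Fb3 Ab2 Cb4

From G♯ down to A♭ is an augmented seventh; apply that to each pitch.
B3 -> Cb3
E4 -> Fb3
C5 -> Dbb4
E4 -> Fb3
G#3 -> Ab2
B4 -> Cb4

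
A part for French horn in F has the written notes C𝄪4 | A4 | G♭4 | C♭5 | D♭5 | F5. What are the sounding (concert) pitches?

F##3 D4 Cb4 Fb4 Gb4 Bb4

The French horn in F sounds a perfect fifth below written, so transpose each written note down a perfect fifth.
C##4 -> F##3
A4 -> D4
Gb4 -> Cb4
Cb5 -> Fb4
Db5 -> Gb4
F5 -> Bb4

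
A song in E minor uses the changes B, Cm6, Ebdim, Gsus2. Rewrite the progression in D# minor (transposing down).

A# Bm6 Ddim F#sus2

E minor down to D# minor is a minor second; each chord root moves by that interval while the quality stays the same.
B: root B down a minor second → A#, giving A#.
Cm6: root C down a minor second → B, giving Bm6.
Ebdim: root Eb down a minor second → D, giving Ddim.
Gsus2: root G down a minor second → F#, giving F#sus2.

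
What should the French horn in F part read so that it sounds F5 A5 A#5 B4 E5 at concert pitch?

The French horn in F sounds a perfect fifth below written, so the written part must be a perfect fifth above concert — transpose each note up.
F5 to C6
A5 to E6
A#5 to E#6
B4 to F#5
E5 to B5

C6 E6 E#6 F#5 B5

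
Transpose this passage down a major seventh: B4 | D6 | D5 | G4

C4 Eb5 Eb4 Ab3

B4: a seventh down reaches C, and 11 semitones makes it C4.
D6: a seventh down reaches E, and 11 semitones makes it Eb5.
A major seventh down from D5 gives Eb4.
G4 down a major seventh is Ab3.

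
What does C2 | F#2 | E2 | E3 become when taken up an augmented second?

D#2 G##2 F##2 F##3

An augmented second up from C2 gives D#2.
An augmented second up from F#2 gives G##2.
E2 up an augmented second is F##2.
E3 up an augmented second is F##3.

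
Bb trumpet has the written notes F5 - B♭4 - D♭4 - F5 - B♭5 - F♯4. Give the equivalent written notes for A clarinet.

Gb5 Cb5 Ebb4 Gb5 Cb6 G4

First find concert pitch: the Bb trumpet sounds a major second below written, so F5 B♭4 D♭4 F5 B♭5 F♯4 sounds Eb5 Ab4 Cb4 Eb5 Ab5 E4.
Then write for A clarinet: it sounds a minor third below written, so the part must be a minor third above concert.
Eb5 → Gb5
Ab4 → Cb5
Cb4 → Ebb4
Eb5 → Gb5
Ab5 → Cb6
E4 → G4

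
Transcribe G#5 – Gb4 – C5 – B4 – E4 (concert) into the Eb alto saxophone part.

E#6 Eb5 A5 G#5 C#5

The Eb alto saxophone sounds a major sixth below written, so the written part must be a major sixth above concert — transpose each note up.
G#5 becomes E#6
Gb4 becomes Eb5
C5 becomes A5
B4 becomes G#5
E4 becomes C#5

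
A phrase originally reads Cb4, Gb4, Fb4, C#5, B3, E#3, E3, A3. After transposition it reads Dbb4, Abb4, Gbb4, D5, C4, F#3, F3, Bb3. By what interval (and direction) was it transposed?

Take the first pair: Cb4 → Dbb4. C to D spans 2 letter names, so the interval is some kind of second.
Cb4 to Dbb4 is 1 semitone, which makes it a minor second; the second version is higher, so the direction is up.
Checking another pair — A3 → Bb3 — gives the same interval.

up a minor second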